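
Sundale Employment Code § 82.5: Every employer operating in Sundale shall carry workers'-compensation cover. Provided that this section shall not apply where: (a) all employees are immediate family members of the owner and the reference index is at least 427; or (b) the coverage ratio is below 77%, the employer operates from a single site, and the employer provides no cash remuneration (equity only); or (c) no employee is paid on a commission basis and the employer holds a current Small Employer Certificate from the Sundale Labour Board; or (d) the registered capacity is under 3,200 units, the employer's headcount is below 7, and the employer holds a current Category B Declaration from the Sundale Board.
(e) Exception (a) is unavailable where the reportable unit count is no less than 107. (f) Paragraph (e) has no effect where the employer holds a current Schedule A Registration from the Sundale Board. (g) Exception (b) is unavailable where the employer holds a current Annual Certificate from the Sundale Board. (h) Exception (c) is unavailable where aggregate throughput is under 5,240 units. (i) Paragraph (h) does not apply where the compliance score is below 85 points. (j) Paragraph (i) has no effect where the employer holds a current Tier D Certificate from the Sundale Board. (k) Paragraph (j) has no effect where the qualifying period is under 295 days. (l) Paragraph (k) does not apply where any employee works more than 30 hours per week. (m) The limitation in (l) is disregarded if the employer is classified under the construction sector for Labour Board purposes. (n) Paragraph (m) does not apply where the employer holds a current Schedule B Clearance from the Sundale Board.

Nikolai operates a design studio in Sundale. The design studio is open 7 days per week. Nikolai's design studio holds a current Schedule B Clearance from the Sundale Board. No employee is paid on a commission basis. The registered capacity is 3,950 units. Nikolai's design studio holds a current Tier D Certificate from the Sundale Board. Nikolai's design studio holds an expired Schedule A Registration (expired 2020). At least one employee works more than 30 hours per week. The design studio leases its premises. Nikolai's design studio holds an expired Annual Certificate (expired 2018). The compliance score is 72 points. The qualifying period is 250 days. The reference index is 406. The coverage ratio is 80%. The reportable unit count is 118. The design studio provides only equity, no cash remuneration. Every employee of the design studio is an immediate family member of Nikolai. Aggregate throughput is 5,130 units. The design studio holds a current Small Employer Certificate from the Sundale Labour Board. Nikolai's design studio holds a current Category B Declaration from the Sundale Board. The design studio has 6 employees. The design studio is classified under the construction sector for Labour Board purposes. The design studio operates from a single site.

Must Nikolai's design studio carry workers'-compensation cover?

Yes — Nikolai's design studio must carry workers'-compensation cover.

Exception (a) fails — the reference index is 406, short of 427.
Exception (b) requires that the coverage ratio is below 77%; but the coverage ratio is 80%, not below 77%, so (b) is unavailable.
All of (c)'s requirements are met (no employee is paid on commission; a current Small Employer Certificate is held). However, paragraphs (h)–(n) must be considered: (h) operates against (c): aggregate throughput is 5,130 units, under the 5,240 units limit. (i) operates (the compliance score is 72 points, below the 85 points limit), but is itself disapplied by (j): (j) is engaged — a current Tier D Certificate is held. (k) is triggered (the qualifying period is 250 days, under the 295 days limit), but is set aside by (l): (l) operates against (k): at least one employee exceeds 30 hours/week. (m) would limit (l) — the design studio is classified under the construction sector — but (n) sets (m) aside: (n) operates against (m): a current Schedule B Clearance is held. (c) is therefore removed.
Exception (d) requires that the registered capacity is under 3,200 units; but the registered capacity is 3,950 units, not under 3,200 units, so (d) is unavailable.
None of the exceptions is available; § 82.5 applies in full.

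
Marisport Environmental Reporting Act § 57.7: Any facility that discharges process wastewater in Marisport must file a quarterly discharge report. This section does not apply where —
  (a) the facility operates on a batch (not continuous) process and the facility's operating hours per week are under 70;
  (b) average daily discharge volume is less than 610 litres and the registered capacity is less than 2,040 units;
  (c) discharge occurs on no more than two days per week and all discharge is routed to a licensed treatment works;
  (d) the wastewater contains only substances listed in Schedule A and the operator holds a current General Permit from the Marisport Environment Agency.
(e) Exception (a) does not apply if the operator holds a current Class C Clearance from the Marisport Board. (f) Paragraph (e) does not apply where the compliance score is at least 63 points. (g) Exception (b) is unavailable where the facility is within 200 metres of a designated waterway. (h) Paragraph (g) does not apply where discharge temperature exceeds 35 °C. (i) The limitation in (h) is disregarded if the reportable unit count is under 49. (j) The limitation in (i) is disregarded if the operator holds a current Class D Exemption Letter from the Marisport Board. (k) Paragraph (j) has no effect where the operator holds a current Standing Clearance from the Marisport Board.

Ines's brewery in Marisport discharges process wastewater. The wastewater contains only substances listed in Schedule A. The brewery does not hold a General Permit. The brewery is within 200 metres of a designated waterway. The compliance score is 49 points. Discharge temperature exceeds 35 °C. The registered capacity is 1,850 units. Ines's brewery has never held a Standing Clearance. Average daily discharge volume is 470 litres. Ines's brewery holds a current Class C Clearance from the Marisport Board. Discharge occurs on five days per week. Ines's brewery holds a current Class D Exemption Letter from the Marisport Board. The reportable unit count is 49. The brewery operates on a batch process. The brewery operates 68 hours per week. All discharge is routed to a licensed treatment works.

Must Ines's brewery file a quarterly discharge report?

Exception (a) is satisfied on its face — the facility operates on a batch process; the facility's operating hours per week are 68, under the 70 limit. Turning to paragraphs (e)–(f): (e) is engaged — a current Class C Clearance is held. (f) does not operate here (the compliance score is 49 points, short of 63 points), so (e) stands. (a) is therefore removed.
Exception (b): average daily discharge volume is 470 litres, less than the 610 litres limit; the registered capacity is 1,850 units, less than the 2,040 units limit — every condition holds. Applying paragraphs (g)–(k): (g) operates (the brewery is within 200 m of a designated waterway), but is itself disapplied by (h): (h) is engaged — discharge temperature exceeds 35 °C. (i) is not engaged (the reportable unit count is 49, not under 49), so (h) stands. So (b) applies.
Exception (c) fails — discharge occurs on five days per week.
Exception (d) fails — no General Permit is held.

No — exception (b) applies; Ines's brewery is not required to file a quarterly discharge report.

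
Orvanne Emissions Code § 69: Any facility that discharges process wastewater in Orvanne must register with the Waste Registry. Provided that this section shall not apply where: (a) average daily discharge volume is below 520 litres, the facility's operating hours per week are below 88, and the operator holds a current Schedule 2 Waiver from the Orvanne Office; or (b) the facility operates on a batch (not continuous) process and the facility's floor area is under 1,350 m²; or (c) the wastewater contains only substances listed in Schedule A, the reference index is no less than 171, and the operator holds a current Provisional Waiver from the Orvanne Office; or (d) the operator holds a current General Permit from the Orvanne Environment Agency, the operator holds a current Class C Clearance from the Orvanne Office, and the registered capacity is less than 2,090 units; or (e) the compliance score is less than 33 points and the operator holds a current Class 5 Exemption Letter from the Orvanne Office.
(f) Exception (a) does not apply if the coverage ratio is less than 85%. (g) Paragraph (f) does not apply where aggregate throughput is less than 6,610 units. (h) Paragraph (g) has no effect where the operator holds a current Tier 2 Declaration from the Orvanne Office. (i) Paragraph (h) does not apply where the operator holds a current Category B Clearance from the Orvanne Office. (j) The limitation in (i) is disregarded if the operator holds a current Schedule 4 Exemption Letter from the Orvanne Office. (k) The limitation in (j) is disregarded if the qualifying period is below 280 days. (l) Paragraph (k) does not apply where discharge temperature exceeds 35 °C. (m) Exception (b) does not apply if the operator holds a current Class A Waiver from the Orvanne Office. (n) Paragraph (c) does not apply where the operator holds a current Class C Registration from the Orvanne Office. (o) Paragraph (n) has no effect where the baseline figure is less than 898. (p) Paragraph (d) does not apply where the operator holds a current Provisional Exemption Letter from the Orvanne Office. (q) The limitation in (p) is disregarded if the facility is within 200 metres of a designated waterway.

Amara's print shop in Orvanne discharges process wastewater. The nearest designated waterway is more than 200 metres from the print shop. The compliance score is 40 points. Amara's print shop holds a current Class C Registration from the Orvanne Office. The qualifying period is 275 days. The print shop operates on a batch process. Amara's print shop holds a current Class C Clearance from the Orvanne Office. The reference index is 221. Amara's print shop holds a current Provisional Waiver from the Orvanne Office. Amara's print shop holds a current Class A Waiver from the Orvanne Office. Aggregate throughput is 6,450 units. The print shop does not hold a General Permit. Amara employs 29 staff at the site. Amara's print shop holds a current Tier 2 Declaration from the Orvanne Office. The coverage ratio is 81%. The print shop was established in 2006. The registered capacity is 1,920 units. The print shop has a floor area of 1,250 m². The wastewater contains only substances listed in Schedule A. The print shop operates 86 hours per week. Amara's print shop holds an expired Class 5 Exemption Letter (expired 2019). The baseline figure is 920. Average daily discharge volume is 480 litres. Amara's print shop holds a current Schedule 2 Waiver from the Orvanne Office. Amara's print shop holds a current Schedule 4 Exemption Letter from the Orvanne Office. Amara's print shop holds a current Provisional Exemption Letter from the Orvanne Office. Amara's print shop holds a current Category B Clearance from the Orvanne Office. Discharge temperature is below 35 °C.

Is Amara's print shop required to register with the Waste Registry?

No — exception (a) applies; Amara's print shop is not required to register with the Waste Registry.

All of (a)'s requirements are met (average daily discharge volume is 480 litres, below the 520 litres limit; the facility's operating hours per week are 86, below the 88 limit; a current Schedule 2 Waiver is held). Under paragraphs (f)–(l): (f) operates (the coverage ratio is 81%, less than the 85% limit), but is displaced by (g): (g) operates against (f): aggregate throughput is 6,450 units, less than the 6,610 units limit. (h) would limit (g) — a current Tier 2 Declaration is held — but (i) sets (h) aside: (i) operates against (h): a current Category B Clearance is held. (j) is triggered (a current Schedule 4 Exemption Letter is held), but is itself disapplied by (k): (k) operates against (j): the qualifying period is 275 days, below the 280 days limit. (l), which would lift (k), is not triggered — discharge temperature is below 35 °C. Exception (a) stands.
Exception (b)'s conditions are all satisfied: the facility operates on a batch process; the facility's floor area is 1,250 m², under the 1,350 m² limit. Turning to paragraph (m): (m) is engaged — a current Class A Waiver is held. So (b) is unavailable.
All of (c)'s requirements are met (the wastewater is Schedule-A-only; the reference index is 221, meeting the 171 threshold; a current Provisional Waiver is held). But: (n) operates against (c): a current Class C Registration is held. (o) is inapplicable (the baseline figure is 920, not less than 898), so (n) stands. Exception (c) does not apply.
Exception (d) fails — no General Permit is held.
Exception (e) does not apply: the compliance score is 40 points, not less than 33 points.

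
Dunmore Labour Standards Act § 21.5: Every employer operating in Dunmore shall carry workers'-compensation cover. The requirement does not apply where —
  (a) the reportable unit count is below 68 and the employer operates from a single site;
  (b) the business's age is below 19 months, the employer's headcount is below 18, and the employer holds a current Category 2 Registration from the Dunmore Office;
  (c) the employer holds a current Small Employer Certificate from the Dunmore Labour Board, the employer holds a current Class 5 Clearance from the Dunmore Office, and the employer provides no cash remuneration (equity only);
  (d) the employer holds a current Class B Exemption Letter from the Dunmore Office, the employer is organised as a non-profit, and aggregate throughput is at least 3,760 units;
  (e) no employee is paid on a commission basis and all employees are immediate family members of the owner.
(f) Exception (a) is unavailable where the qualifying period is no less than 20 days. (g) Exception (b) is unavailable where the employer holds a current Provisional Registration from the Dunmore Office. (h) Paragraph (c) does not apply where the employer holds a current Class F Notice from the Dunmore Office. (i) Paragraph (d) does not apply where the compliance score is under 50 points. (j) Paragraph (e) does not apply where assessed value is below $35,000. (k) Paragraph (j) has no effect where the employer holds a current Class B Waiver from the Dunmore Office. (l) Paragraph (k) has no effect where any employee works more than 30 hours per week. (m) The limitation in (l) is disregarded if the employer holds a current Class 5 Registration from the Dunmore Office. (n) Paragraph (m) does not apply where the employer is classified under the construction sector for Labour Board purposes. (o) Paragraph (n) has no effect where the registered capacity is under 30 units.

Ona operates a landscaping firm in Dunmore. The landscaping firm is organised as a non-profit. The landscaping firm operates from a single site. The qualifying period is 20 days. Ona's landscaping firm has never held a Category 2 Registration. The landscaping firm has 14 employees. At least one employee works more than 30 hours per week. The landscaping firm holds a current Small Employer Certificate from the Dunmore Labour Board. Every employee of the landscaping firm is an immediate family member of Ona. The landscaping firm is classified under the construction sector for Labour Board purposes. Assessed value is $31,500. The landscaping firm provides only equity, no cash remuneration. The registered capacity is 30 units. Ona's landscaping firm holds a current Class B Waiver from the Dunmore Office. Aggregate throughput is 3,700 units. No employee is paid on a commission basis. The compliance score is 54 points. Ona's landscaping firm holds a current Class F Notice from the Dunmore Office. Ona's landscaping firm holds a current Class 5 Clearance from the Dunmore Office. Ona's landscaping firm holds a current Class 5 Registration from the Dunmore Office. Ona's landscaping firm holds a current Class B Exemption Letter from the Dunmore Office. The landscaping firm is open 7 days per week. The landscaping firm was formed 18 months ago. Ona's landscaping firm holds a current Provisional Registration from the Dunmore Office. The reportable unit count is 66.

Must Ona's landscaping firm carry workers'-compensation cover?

Yes — Ona's landscaping firm must carry workers'-compensation cover.

Exception (a) is satisfied on its face — the reportable unit count is 66, below the 68 limit; the employer operates from a single site. But: (f) operates against (a): the qualifying period is 20 days, meeting the 20 days threshold. So (a) is unavailable.
Exception (b) requires that the employer holds a current Category 2 Registration from the Dunmore Office; but the Category 2 Registration is not current, so (b) is unavailable.
Exception (c)'s conditions are all satisfied: a current Small Employer Certificate is held; a current Class 5 Clearance is held; remuneration is equity-only. But applying paragraph (h): (h) operates — a current Class F Notice is held. (c) is therefore removed.
Exception (d) requires that aggregate throughput is at least 3,760 units; but aggregate throughput is 3,700 units, short of 3,760 units, so (d) is unavailable.
Exception (e)'s conditions are all satisfied: no employee is paid on commission; every employee is an immediate family member. But applying paragraphs (j)–(o): (j) operates against (e): assessed value is $31,500, below the $35,000 limit. (k) would limit (j) — a current Class B Waiver is held — but (l) sets (k) aside: (l) operates against (k): at least one employee exceeds 30 hours/week. (m) applies (a current Class 5 Registration is held), but is displaced by (n): (n) operates against (m): the landscaping firm is classified under the construction sector. (o) is not engaged (the registered capacity is 30 units, not under 30 units), so (n) stands. (e) is therefore removed.
Every exception is unavailable, so the rule governs.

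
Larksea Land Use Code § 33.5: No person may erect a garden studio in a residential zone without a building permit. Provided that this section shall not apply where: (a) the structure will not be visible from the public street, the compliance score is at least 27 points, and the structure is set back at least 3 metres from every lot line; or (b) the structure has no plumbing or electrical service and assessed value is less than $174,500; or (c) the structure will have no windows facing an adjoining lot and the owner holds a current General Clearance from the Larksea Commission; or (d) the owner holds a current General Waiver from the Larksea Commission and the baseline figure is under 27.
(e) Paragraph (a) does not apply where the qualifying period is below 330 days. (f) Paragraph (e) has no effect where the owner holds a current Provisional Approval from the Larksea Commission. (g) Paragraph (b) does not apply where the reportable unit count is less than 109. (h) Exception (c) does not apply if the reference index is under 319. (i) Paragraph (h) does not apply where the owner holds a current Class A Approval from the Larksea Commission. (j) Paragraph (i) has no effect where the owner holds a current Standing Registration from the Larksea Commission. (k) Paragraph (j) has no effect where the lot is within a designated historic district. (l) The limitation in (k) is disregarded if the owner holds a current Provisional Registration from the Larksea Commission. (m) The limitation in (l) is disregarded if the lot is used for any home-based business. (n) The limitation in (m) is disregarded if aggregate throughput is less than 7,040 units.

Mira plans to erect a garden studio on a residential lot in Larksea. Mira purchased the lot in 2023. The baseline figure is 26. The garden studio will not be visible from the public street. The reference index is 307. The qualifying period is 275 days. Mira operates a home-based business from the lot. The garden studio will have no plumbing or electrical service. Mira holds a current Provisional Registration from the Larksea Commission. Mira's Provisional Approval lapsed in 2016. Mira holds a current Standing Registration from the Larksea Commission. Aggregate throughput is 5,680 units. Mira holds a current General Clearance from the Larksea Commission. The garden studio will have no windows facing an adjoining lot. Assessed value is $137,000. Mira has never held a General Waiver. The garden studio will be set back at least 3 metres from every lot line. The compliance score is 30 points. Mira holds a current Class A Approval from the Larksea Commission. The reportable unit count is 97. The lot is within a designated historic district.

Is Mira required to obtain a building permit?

Exception (a)'s conditions are all satisfied: the structure will not be visible from the street; the compliance score is 30 points, meeting the 27 points threshold; the setback is at least 3 m on every side. Turning to paragraphs (e)–(f): (e) operates against (a): the qualifying period is 275 days, below the 330 days limit. (f) does not operate here (the Provisional Approval is not current), so (e) stands. Exception (a) does not apply.
All of (b)'s requirements are met (there is no plumbing or electrical service; assessed value is $137,000, less than the $174,500 limit). But applying paragraph (g): (g) operates against (b): the reportable unit count is 97, less than the 109 limit. So (b) is unavailable.
Exception (c) is satisfied on its face — no windows face an adjoining lot; a current General Clearance is held. But applying paragraphs (h)–(n): (h) operates against (c): the reference index is 307, under the 319 limit. (i) would limit (h) — a current Class A Approval is held — but (j) sets (i) aside: (j) operates against (i): a current Standing Registration is held. (k) is engaged (the lot is in a historic district), but yields to (l): (l) operates against (k): a current Provisional Registration is held. (m) would limit (l) — a home-based business operates on the lot — but (n) sets (m) aside: (n) is engaged — aggregate throughput is 5,680 units, less than the 7,040 units limit. So (c) is unavailable.
Exception (d) fails — no current General Waiver is held.
No exception displaces § 33.5.

Yes — Mira must obtain a building permit.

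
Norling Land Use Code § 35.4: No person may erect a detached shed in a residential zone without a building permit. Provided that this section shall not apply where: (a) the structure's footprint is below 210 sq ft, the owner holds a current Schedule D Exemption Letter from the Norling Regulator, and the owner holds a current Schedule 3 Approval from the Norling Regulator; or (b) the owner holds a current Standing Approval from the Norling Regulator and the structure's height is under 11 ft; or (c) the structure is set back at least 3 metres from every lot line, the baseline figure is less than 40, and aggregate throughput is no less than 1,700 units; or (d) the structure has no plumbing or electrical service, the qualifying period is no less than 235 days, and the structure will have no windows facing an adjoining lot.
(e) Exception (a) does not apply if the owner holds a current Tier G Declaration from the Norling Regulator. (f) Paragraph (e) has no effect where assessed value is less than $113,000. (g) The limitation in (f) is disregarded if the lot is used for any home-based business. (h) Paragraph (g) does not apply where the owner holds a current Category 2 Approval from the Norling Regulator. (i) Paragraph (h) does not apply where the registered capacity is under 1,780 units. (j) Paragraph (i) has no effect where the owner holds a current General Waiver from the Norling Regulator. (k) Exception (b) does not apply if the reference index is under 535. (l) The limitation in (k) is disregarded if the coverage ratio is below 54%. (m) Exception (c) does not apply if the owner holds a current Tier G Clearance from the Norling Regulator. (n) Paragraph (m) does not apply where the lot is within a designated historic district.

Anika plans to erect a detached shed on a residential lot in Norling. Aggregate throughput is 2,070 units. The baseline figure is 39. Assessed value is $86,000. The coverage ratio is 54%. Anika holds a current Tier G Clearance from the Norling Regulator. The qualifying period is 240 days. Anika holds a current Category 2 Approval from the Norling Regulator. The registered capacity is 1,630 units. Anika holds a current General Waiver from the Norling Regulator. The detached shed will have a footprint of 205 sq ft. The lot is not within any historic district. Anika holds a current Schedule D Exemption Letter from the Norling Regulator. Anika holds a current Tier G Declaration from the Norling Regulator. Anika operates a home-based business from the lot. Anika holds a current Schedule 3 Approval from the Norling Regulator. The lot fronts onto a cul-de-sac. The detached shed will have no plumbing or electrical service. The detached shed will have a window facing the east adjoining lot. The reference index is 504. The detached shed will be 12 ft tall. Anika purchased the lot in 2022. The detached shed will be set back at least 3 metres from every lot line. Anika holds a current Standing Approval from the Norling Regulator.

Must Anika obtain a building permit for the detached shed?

All of (a)'s requirements are met (the structure's footprint is 205 sq ft, below the 210 sq ft limit; a current Schedule D Exemption Letter is held; a current Schedule 3 Approval is held). Applying paragraphs (e)–(j): (e) would limit (a) — a current Tier G Declaration is held — but (f) sets (e) aside: (f) applies — assessed value is $86,000, less than the $113,000 limit. (g) would limit (f) — a home-based business operates on the lot — but (h) sets (g) aside: (h) operates — a current Category 2 Approval is held. (i) would limit (h) — the registered capacity is 1,630 units, under the 1,780 units limit — but (j) sets (i) aside: (j) applies — a current General Waiver is held. So (a) applies.
Exception (b) requires that the structure's height is under 11 ft; but the structure's height is 12 ft, not under 11 ft, so (b) is unavailable.
Exception (c): the setback is at least 3 m on every side; the baseline figure is 39, less than the 40 limit; aggregate throughput is 2,070 units, meeting the 1,700 units threshold — every condition holds. However, paragraphs (m)–(n) must be considered: (m) is engaged — a current Tier G Clearance is held. (n) is inapplicable (the lot is not in a historic district), so (m) stands. Exception (c) does not apply.
Exception (d) does not apply: a window faces an adjoining lot.

No — exception (a) applies; Anika does not need a building permit.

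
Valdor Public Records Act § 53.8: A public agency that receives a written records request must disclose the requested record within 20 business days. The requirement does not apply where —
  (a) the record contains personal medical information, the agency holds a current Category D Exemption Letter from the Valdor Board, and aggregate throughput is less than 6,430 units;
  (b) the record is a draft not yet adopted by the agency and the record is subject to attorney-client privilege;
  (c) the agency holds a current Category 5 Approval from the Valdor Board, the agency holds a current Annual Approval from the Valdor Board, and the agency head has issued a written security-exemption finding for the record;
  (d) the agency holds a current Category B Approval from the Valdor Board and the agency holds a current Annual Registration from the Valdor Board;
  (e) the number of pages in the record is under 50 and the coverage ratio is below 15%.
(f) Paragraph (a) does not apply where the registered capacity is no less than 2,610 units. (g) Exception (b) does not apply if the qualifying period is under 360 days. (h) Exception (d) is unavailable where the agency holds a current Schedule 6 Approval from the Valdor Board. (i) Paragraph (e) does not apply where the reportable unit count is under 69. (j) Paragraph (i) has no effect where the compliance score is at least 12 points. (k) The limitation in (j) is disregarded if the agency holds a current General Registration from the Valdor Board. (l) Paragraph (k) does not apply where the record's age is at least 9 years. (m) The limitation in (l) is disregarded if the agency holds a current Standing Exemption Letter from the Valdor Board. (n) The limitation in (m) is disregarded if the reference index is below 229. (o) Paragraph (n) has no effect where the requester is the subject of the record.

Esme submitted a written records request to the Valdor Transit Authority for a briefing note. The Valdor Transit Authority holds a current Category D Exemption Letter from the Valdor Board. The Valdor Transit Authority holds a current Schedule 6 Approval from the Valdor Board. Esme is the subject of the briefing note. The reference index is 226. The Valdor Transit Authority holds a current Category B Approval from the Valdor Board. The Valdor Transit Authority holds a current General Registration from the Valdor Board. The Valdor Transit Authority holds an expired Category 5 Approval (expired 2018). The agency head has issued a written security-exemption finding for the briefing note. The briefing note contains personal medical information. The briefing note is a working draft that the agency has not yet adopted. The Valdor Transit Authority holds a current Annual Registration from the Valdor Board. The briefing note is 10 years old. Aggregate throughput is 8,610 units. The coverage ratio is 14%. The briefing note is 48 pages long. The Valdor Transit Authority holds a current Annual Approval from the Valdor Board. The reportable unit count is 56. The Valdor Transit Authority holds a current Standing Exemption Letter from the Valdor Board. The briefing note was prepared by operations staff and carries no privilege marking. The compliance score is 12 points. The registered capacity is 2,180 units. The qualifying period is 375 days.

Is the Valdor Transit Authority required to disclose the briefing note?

Yes — the Valdor Transit Authority must disclose the briefing note.

Exception (a) does not apply: aggregate throughput is 8,610 units, not less than 6,430 units.
Exception (b) fails — the briefing note carries no privilege marking.
Exception (c) requires that the agency holds a current Category 5 Approval from the Valdor Board; but there is no Category 5 Approval in force, so (c) is unavailable.
Exception (d): a current Category B Approval is held; a current Annual Registration is held — every condition holds. But: (h) operates — a current Schedule 6 Approval is held. So (d) is unavailable.
Exception (e)'s conditions are all satisfied: the number of pages in the record is 48, under the 50 limit; the coverage ratio is 14%, below the 15% limit. But applying paragraphs (i)–(o): (i) is triggered — the reportable unit count is 56, under the 69 limit. (j) applies (the compliance score is 12 points, meeting the 12 points threshold), but yields to (k): (k) operates — a current General Registration is held. (l) is engaged (the record's age is 10 years, meeting the 9 years threshold), but is displaced by (m): (m) operates against (l): a current Standing Exemption Letter is held. (n) operates (the reference index is 226, below the 229 limit), but is displaced by (o): (o) applies — Esme is the subject of the briefing note. (e) is therefore removed.
No exception applies. The general rule governs.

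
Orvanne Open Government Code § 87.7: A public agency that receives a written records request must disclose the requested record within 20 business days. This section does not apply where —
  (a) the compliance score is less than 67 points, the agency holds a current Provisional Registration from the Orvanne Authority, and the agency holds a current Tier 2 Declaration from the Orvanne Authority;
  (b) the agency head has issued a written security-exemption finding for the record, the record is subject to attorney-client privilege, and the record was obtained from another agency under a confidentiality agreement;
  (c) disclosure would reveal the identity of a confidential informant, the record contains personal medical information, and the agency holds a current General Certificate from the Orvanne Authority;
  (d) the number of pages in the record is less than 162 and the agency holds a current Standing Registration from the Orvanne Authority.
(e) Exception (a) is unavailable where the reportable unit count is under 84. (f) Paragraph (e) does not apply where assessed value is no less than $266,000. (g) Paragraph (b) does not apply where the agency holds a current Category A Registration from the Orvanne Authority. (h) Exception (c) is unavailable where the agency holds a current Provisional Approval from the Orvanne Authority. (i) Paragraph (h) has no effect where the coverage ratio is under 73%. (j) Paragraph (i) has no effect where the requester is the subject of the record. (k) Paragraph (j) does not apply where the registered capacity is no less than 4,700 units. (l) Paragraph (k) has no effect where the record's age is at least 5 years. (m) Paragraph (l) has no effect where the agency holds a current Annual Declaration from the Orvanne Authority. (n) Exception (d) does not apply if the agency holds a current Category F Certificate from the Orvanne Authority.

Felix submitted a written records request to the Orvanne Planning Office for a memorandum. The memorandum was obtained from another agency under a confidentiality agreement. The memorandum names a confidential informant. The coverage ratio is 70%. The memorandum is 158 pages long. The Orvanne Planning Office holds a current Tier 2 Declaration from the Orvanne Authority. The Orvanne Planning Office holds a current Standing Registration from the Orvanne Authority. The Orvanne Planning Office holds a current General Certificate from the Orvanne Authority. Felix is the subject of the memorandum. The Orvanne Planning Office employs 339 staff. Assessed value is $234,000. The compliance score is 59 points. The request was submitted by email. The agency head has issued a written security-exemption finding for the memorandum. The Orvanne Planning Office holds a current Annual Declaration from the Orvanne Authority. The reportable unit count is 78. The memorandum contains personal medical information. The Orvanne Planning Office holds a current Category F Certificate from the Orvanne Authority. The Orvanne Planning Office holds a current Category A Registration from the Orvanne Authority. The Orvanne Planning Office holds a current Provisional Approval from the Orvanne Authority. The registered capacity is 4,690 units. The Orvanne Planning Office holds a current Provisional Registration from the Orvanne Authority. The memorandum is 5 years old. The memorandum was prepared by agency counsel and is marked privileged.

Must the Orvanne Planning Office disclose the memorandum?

Exception (a)'s conditions are all satisfied: the compliance score is 59 points, less than the 67 points limit; a current Provisional Registration is held; a current Tier 2 Declaration is held. However, paragraphs (e)–(f) must be considered: (e) operates against (a): the reportable unit count is 78, under the 84 limit. (f), which would lift (e), is not engaged — assessed value is $234,000, short of $266,000. Exception (a) does not apply.
Exception (b)'s conditions are all satisfied: a written security-exemption finding has been issued; the memorandum is privileged; the memorandum was obtained under a confidentiality agreement. But: (g) operates against (b): a current Category A Registration is held. (b) is therefore removed.
Exception (c): the memorandum names a confidential informant; the memorandum contains personal medical information; a current General Certificate is held — every condition holds. Turning to paragraphs (h)–(m): (h) operates — a current Provisional Approval is held. (i) applies (the coverage ratio is 70%, under the 73% limit), but is displaced by (j): (j) operates against (i): Felix is the subject of the memorandum. (k), which would lift (j), is not engaged — the registered capacity is 4,690 units, short of 4,700 units. (c) is therefore removed.
Exception (d): the number of pages in the record is 158, less than the 162 limit; a current Standing Registration is held — every condition holds. But: (n) is engaged — a current Category F Certificate is held. (d) is therefore removed.
No exception is made out. the Orvanne Planning Office falls within the general rule.

Yes — the Orvanne Planning Office must disclose the memorandum.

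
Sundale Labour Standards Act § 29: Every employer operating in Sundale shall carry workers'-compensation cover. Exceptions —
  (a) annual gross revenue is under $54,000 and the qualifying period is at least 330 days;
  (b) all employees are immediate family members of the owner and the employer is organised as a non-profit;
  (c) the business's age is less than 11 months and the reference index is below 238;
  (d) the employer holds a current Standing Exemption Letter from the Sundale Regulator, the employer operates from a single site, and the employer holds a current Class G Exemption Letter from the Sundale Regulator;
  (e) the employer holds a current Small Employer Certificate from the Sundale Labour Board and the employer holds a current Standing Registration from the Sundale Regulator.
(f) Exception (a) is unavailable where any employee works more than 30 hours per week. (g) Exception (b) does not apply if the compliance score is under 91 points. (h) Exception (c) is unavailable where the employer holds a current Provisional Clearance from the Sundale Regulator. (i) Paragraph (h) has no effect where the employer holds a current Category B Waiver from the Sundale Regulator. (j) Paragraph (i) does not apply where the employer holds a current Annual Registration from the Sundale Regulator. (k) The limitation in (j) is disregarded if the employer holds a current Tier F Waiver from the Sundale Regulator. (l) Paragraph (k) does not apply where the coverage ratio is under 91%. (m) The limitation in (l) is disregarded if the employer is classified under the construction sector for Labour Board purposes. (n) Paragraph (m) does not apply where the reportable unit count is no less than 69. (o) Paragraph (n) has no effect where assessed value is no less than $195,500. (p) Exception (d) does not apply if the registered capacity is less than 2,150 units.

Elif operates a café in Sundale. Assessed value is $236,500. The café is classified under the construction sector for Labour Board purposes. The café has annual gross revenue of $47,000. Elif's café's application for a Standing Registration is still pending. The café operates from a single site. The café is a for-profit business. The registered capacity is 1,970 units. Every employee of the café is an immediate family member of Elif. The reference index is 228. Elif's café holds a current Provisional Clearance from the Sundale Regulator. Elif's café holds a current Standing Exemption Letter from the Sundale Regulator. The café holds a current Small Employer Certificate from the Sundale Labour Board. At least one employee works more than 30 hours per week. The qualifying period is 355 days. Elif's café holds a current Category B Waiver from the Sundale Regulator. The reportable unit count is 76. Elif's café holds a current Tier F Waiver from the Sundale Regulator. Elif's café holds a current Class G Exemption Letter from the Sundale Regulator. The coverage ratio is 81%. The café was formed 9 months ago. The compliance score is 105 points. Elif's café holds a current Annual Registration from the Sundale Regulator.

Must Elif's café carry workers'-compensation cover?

No — exception (c) applies; Elif's café is not required to carry workers'-compensation cover.

Exception (a) is satisfied on its face — annual gross revenue is $47,000, under the $54,000 limit; the qualifying period is 355 days, meeting the 330 days threshold. But: (f) operates against (a): at least one employee exceeds 30 hours/week. Exception (a) does not apply.
Exception (b) does not apply: the employer is for-profit.
Exception (c): the business's age is 9 months, less than the 11 months limit; the reference index is 228, below the 238 limit — every condition holds. Considering the limiting provisions: (h) would limit (c) — a current Provisional Clearance is held — but (i) sets (h) aside: (i) is engaged — a current Category B Waiver is held. (j) applies (a current Annual Registration is held), but is overridden by (k): (k) operates against (j): a current Tier F Waiver is held. (l) operates (the coverage ratio is 81%, under the 91% limit), but yields to (m): (m) applies — the café is classified under the construction sector. (n) would limit (m) — the reportable unit count is 76, meeting the 69 threshold — but (o) sets (n) aside: (o) is engaged — assessed value is $236,500, meeting the $195,500 threshold. (c) remains available.
All of (d)'s requirements are met (a current Standing Exemption Letter is held; the employer operates from a single site; a current Class G Exemption Letter is held). However, paragraph (p) must be considered: (p) operates — the registered capacity is 1,970 units, less than the 2,150 units limit. (d) is therefore removed.
Exception (e) requires that the employer holds a current Standing Registration from the Sundale Regulator; but there is no Standing Registration in force, so (e) is unavailable.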